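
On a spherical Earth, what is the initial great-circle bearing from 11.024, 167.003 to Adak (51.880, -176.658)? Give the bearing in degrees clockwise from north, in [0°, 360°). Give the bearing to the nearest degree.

Δλ = -176.658 − 167.003 = -343.661°; wrapped into (−180°, 180°]: 16.339°.
θ = atan2( sin Δλ · cos φ₂ , cos φ₁ · sin φ₂ − sin φ₁ · cos φ₂ · cos Δλ )
  = atan2(0.17366, 0.65893) = 14.765° → normalised to [0°, 360°): 14.765°.

15°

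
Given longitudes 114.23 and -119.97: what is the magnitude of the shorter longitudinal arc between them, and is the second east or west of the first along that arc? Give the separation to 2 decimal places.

Raw difference: -119.97 − 114.23 = -234.2°.
Normalise into (−180°, 180°]: -234.2° + 360° = 125.8°.
Positive ⇒ the second point lies to the east; separation 125.80°.

125.80° east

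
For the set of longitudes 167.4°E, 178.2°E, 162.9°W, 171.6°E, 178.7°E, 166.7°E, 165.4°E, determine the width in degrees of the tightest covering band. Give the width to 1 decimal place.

Sort the longitudes: -162.9°, +165.4°, +166.7°, +167.4°, +171.6°, +178.2°, +178.7°.
Eastward gaps between consecutive values (wrapping around): 328.3°, 1.3°, 0.7°, 4.2°, 6.6°, 0.5°, 18.4°.
Largest gap = 328.3° ⇒ minimal covering band is its complement: 360° − 328.3° = 31.7°.
Band runs from +165.4° eastward to -162.9°, crossing the antimeridian.

31.7°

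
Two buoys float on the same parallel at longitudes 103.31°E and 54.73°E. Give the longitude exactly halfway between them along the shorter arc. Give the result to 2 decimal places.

79.02°E

Signed shortest Δλ from +103.31° to +54.73° is -48.58°.
Midpoint longitude = +103.31° + (-48.58°)/2 = +103.31° − 24.29° = +79.02°.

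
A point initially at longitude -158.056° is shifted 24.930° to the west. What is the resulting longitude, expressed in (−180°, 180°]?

+177.014°

Start at -158.056°; shift −24.930° → -182.986°.
-182.986° lies outside (−180°, 180°]; add 360° → +177.014°.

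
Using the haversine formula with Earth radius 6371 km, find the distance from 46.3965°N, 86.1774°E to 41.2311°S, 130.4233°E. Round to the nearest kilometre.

Δλ = 130.4233 − 86.1774 = 44.2459°.
Δφ = -41.2311 − 46.3965 = -87.6276°.
a = sin²(Δφ/2) + cos φ₁ · cos φ₂ · sin²(Δλ/2) = 0.552862.
c = 2·atan2(√a, √(1−a)) = 1.67672 rad → d = 6371·c ≈ 10682.38 km.

10682 km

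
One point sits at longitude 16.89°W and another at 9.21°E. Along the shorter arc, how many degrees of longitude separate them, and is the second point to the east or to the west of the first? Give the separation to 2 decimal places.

26.10° east

Raw difference: 9.21 − -16.89 = 26.1°.
Normalise into (−180°, 180°]: 26.1° stays 26.1°.
Positive ⇒ the second point lies to the east; separation 26.10°.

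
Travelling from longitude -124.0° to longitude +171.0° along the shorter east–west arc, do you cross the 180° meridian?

Yes

Naïve |171.0 − -124.0| = 295.0° > 180°, so the shorter arc goes the other way round — across 180°.
Signed shortest Δλ = ((171.0 − -124.0 + 180) mod 360) − 180 = -65.0°.
Going west by 65.0° from -124.0° passes through 180° before reaching +171.0°.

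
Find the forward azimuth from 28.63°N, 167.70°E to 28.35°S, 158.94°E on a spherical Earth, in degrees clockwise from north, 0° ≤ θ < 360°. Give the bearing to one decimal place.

189.1°

Δλ = 158.94 − 167.70 = -8.76°.
θ = atan2( sin Δλ · cos φ₂ , cos φ₁ · sin φ₂ − sin φ₁ · cos φ₂ · cos Δλ )
  = atan2(-0.13403, -0.83356) = -170.865° → normalised to [0°, 360°): 189.135°.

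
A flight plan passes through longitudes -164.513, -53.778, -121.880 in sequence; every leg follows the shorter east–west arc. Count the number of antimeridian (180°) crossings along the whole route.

0

Leg 1: -164.513° → -53.778°, shortest Δλ = 110.735° (east) — does not cross 180°.
Leg 2: -53.778° → -121.880°, shortest Δλ = -68.102° (west) — does not cross 180°.
Total crossings: 0.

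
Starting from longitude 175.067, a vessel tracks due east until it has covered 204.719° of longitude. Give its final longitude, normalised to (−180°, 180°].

Start at +175.067°; shift +204.719° → +379.786°.
+379.786° lies outside (−180°, 180°]; subtract 360° → +19.786°.

+19.786°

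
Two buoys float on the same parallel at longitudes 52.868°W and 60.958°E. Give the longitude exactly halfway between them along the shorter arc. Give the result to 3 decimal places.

Signed shortest Δλ from -52.868° to +60.958° is +113.826°.
Midpoint longitude = -52.868° + (+113.826°)/2 = -52.868° + 56.913° = +4.045°.

4.045°E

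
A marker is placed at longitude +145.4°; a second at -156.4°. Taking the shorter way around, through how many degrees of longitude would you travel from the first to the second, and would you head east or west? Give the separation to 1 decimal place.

58.2° east

Raw difference: -156.4 − 145.4 = -301.8°.
Normalise into (−180°, 180°]: -301.8° + 360° = 58.2°.
Positive ⇒ the second point lies to the east; separation 58.2°.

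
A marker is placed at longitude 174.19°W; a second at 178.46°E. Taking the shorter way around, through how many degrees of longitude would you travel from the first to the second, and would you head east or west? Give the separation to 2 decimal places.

Raw difference: 178.46 − -174.19 = 352.65°.
Normalise into (−180°, 180°]: 352.65° − 360° = -7.35°.
Negative ⇒ the second point lies to the west; separation 7.35°.

7.35° west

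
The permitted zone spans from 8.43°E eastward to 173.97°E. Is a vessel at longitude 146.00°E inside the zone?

Yes

Band width going east from +8.43° to +173.97°: ((173.97 − 8.43) mod 360) = 165.54°.
Offset of +146.00° east of the west edge: ((146.00 − 8.43) mod 360) = 137.57°.
137.57° ≤ 165.54° ⇒ inside.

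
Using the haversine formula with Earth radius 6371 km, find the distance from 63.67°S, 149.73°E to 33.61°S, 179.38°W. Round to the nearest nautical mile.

2137 nmi

Δλ = -179.38 − 149.73 = -329.11°; wrapped into (−180°, 180°]: 30.89°.
Δφ = -33.61 − -63.67 = 30.06°.
a = sin²(Δφ/2) + cos φ₁ · cos φ₂ · sin²(Δλ/2) = 0.093448.
c = 2·atan2(√a, √(1−a)) = 0.62133 rad → d = 6371·c ≈ 3958.49 km ≈ 2137.42 nmi.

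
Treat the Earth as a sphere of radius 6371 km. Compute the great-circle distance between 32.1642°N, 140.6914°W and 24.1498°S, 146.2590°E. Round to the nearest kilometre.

Δλ = 146.2590 − -140.6914 = 286.9504°; wrapped into (−180°, 180°]: -73.0496°.
Δφ = -24.1498 − 32.1642 = -56.3140°.
a = sin²(Δφ/2) + cos φ₁ · cos φ₂ · sin²(Δλ/2) = 0.496298.
c = 2·atan2(√a, √(1−a)) = 1.56339 rad → d = 6371·c ≈ 9960.38 km.

9960 km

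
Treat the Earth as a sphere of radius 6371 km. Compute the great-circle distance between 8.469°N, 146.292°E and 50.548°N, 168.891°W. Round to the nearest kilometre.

Δλ = -168.891 − 146.292 = -315.183°; wrapped into (−180°, 180°]: 44.817°.
Δφ = 50.548 − 8.469 = 42.079°.
a = sin²(Δφ/2) + cos φ₁ · cos φ₂ · sin²(Δλ/2) = 0.220223.
c = 2·atan2(√a, √(1−a)) = 0.97695 rad → d = 6371·c ≈ 6224.14 km.

6224 km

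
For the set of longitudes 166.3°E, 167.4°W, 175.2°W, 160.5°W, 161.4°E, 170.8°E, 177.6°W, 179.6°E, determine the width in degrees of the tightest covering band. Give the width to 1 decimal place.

Sort the longitudes: -177.6°, -175.2°, -167.4°, -160.5°, +161.4°, +166.3°, +170.8°, +179.6°.
Eastward gaps between consecutive values (wrapping around): 2.4°, 7.8°, 6.9°, 321.9°, 4.9°, 4.5°, 8.8°, 2.8°.
Largest gap = 321.9° ⇒ minimal covering band is its complement: 360° − 321.9° = 38.1°.
Band runs from +161.4° eastward to -160.5°, crossing the antimeridian.

38.1°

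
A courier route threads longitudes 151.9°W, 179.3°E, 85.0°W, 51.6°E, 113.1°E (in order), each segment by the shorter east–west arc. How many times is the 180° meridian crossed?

2

Leg 1: -151.9° → +179.3°, shortest Δλ = -28.8° (west) — crosses 180°.
Leg 2: +179.3° → -85.0°, shortest Δλ = 95.7° (east) — crosses 180°.
Leg 3: -85.0° → +51.6°, shortest Δλ = 136.6° (east) — does not cross 180°.
Leg 4: +51.6° → +113.1°, shortest Δλ = 61.5° (east) — does not cross 180°.
Total crossings: 2.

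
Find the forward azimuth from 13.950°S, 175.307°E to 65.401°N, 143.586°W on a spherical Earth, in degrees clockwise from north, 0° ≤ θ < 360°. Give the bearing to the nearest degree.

16°

Δλ = -143.586 − 175.307 = -318.893°; wrapped into (−180°, 180°]: 41.107°.
θ = atan2( sin Δλ · cos φ₂ , cos φ₁ · sin φ₂ − sin φ₁ · cos φ₂ · cos Δλ )
  = atan2(0.27368, 0.95804) = 15.943° → normalised to [0°, 360°): 15.943°.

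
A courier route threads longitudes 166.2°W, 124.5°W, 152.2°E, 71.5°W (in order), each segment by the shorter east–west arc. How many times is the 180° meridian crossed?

2

Leg 1: -166.2° → -124.5°, shortest Δλ = 41.7° (east) — does not cross 180°.
Leg 2: -124.5° → +152.2°, shortest Δλ = -83.3° (west) — crosses 180°.
Leg 3: +152.2° → -71.5°, shortest Δλ = 136.3° (east) — crosses 180°.
Total crossings: 2.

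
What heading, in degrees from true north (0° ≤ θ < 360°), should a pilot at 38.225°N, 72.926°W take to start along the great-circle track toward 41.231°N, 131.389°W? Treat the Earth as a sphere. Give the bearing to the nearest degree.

Δλ = -131.389 − -72.926 = -58.463°.
θ = atan2( sin Δλ · cos φ₂ , cos φ₁ · sin φ₂ − sin φ₁ · cos φ₂ · cos Δλ )
  = atan2(-0.64098, 0.27438) = -66.826° → normalised to [0°, 360°): 293.174°.

293°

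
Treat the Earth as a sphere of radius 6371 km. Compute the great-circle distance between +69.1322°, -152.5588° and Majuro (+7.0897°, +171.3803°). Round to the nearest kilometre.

7378 km

Δλ = 171.3803 − -152.5588 = 323.9391°; wrapped into (−180°, 180°]: -36.0609°.
Δφ = 7.0897 − 69.1322 = -62.0425°.
a = sin²(Δφ/2) + cos φ₁ · cos φ₂ · sin²(Δλ/2) = 0.299457.
c = 2·atan2(√a, √(1−a)) = 1.15810 rad → d = 6371·c ≈ 7378.23 km.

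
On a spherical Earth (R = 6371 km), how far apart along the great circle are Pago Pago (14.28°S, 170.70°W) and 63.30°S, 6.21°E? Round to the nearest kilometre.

11384 km

Δλ = 6.21 − -170.70 = 176.91°.
Δφ = -63.30 − -14.28 = -49.02°.
a = sin²(Δφ/2) + cos φ₁ · cos φ₂ · sin²(Δλ/2) = 0.607222.
c = 2·atan2(√a, √(1−a)) = 1.78692 rad → d = 6371·c ≈ 11384.45 km.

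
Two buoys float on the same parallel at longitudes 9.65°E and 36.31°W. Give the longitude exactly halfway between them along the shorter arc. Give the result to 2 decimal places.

13.33°W

Signed shortest Δλ from +9.65° to -36.31° is -45.96°.
Midpoint longitude = +9.65° + (-45.96°)/2 = +9.65° − 22.98° = -13.33°.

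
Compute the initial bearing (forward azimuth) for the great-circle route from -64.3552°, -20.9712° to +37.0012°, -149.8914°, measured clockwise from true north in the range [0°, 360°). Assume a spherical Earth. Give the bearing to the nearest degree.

253°

Δλ = -149.8914 − -20.9712 = -128.9202°.
θ = atan2( sin Δλ · cos φ₂ , cos φ₁ · sin φ₂ − sin φ₁ · cos φ₂ · cos Δλ )
  = atan2(-0.62135, -0.19183) = -107.158° → normalised to [0°, 360°): 252.842°.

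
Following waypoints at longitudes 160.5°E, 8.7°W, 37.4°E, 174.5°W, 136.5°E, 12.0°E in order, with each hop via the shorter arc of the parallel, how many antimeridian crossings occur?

2

Leg 1: +160.5° → -8.7°, shortest Δλ = -169.2° (west) — does not cross 180°.
Leg 2: -8.7° → +37.4°, shortest Δλ = 46.1° (east) — does not cross 180°.
Leg 3: +37.4° → -174.5°, shortest Δλ = 148.1° (east) — crosses 180°.
Leg 4: -174.5° → +136.5°, shortest Δλ = -49.0° (west) — crosses 180°.
Leg 5: +136.5° → +12.0°, shortest Δλ = -124.5° (west) — does not cross 180°.
Total crossings: 2.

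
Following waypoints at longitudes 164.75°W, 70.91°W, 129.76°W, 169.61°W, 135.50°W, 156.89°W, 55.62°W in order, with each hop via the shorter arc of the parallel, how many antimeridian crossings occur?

Leg 1: -164.75° → -70.91°, shortest Δλ = 93.84° (east) — does not cross 180°.
Leg 2: -70.91° → -129.76°, shortest Δλ = -58.85° (west) — does not cross 180°.
Leg 3: -129.76° → -169.61°, shortest Δλ = -39.85° (west) — does not cross 180°.
Leg 4: -169.61° → -135.50°, shortest Δλ = 34.11° (east) — does not cross 180°.
Leg 5: -135.50° → -156.89°, shortest Δλ = -21.39° (west) — does not cross 180°.
Leg 6: -156.89° → -55.62°, shortest Δλ = 101.27° (east) — does not cross 180°.
Total crossings: 0.

0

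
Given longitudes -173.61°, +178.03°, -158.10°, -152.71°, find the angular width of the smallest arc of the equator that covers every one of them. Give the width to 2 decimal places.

Sort the longitudes: -173.61°, -158.10°, -152.71°, +178.03°.
Eastward gaps between consecutive values (wrapping around): 15.51°, 5.39°, 330.74°, 8.36°.
Largest gap = 330.74° ⇒ minimal covering band is its complement: 360° − 330.74° = 29.26°.
Band runs from +178.03° eastward to -152.71°, crossing the antimeridian.

29.26°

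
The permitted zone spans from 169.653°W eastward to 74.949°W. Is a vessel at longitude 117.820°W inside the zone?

Yes

Band width going east from -169.653° to -74.949°: ((-74.949 − -169.653) mod 360) = 94.704°.
Offset of -117.820° east of the west edge: ((-117.820 − -169.653) mod 360) = 51.833°.
51.833° ≤ 94.704° ⇒ inside.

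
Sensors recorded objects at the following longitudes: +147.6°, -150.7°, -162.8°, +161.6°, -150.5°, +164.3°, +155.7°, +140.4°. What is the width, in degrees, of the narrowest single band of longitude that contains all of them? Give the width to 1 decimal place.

Sort the longitudes: -162.8°, -150.7°, -150.5°, +140.4°, +147.6°, +155.7°, +161.6°, +164.3°.
Eastward gaps between consecutive values (wrapping around): 12.1°, 0.2°, 290.9°, 7.2°, 8.1°, 5.9°, 2.7°, 32.9°.
Largest gap = 290.9° ⇒ minimal covering band is its complement: 360° − 290.9° = 69.1°.
Band runs from +140.4° eastward to -150.5°, crossing the antimeridian.

69.1°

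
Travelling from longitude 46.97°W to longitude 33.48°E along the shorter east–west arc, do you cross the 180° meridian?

No

Signed shortest Δλ = ((33.48 − -46.97 + 180) mod 360) − 180 = 80.45°.
Going east by 80.45° from -46.97° reaches +33.48° without touching 180°.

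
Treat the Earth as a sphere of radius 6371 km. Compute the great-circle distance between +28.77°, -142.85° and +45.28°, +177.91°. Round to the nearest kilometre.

Δλ = 177.91 − -142.85 = 320.76°; wrapped into (−180°, 180°]: -39.24°.
Δφ = 45.28 − 28.77 = 16.51°.
a = sin²(Δφ/2) + cos φ₁ · cos φ₂ · sin²(Δλ/2) = 0.090156.
c = 2·atan2(√a, √(1−a)) = 0.60993 rad → d = 6371·c ≈ 3885.87 km.

3886 km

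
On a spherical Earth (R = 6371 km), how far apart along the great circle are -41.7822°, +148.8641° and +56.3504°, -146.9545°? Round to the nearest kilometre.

12454 km

Δλ = -146.9545 − 148.8641 = -295.8186°; wrapped into (−180°, 180°]: 64.1814°.
Δφ = 56.3504 − -41.7822 = 98.1326°.
a = sin²(Δφ/2) + cos φ₁ · cos φ₂ · sin²(Δλ/2) = 0.687351.
c = 2·atan2(√a, √(1−a)) = 1.95487 rad → d = 6371·c ≈ 12454.49 km.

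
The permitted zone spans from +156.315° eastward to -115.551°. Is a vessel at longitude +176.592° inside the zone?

Band width going east from +156.315° to -115.551°: ((-115.551 − 156.315) mod 360) = 88.134°.
Offset of +176.592° east of the west edge: ((176.592 − 156.315) mod 360) = 20.277°.
20.277° ≤ 88.134° ⇒ inside.

Yes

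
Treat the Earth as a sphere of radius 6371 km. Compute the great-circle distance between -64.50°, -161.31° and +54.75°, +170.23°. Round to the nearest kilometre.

13481 km

Δλ = 170.23 − -161.31 = 331.54°; wrapped into (−180°, 180°]: -28.46°.
Δφ = 54.75 − -64.50 = 119.25°.
a = sin²(Δφ/2) + cos φ₁ · cos φ₂ · sin²(Δλ/2) = 0.759324.
c = 2·atan2(√a, √(1−a)) = 2.11607 rad → d = 6371·c ≈ 13481.46 km.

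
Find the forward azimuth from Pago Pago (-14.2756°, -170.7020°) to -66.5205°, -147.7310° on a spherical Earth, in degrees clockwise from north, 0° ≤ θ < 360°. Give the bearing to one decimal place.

169.0°

Δλ = -147.7310 − -170.7020 = 22.9710°.
θ = atan2( sin Δλ · cos φ₂ , cos φ₁ · sin φ₂ − sin φ₁ · cos φ₂ · cos Δλ )
  = atan2(0.15549, -0.79843) = 168.980° → normalised to [0°, 360°): 168.980°.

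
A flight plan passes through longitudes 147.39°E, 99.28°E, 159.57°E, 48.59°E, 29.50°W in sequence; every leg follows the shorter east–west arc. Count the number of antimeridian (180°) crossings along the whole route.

0

Leg 1: +147.39° → +99.28°, shortest Δλ = -48.11° (west) — does not cross 180°.
Leg 2: +99.28° → +159.57°, shortest Δλ = 60.29° (east) — does not cross 180°.
Leg 3: +159.57° → +48.59°, shortest Δλ = -110.98° (west) — does not cross 180°.
Leg 4: +48.59° → -29.50°, shortest Δλ = -78.09° (west) — does not cross 180°.
Total crossings: 0.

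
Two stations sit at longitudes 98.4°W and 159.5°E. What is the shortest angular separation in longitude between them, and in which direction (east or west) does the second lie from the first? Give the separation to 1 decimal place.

102.1° west

Raw difference: 159.5 − -98.4 = 257.9°.
Normalise into (−180°, 180°]: 257.9° − 360° = -102.1°.
Negative ⇒ the second point lies to the west; separation 102.1°.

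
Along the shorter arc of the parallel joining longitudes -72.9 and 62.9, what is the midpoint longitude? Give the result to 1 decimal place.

Signed shortest Δλ from -72.9° to +62.9° is +135.8°.
Midpoint longitude = -72.9° + (+135.8°)/2 = -72.9° + 67.9° = -5.0°.

-5.0°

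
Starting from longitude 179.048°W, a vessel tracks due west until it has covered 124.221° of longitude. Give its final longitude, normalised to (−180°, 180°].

56.731°E

Start at -179.048°; shift −124.221° → -303.269°.
-303.269° lies outside (−180°, 180°]; add 360° → +56.731°.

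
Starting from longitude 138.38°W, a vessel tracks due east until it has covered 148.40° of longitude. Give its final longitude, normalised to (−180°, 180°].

10.02°E

Start at -138.38°; shift +148.40° → +10.02°.
+10.02° already lies in (−180°, 180°].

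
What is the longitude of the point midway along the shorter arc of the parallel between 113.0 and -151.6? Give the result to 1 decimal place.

Signed shortest Δλ from +113.0° to -151.6° is +95.4°.
Midpoint longitude = +113.0° + (+95.4°)/2 = +113.0° + 47.7° = +160.7°.
(The naïve average (+113.0 + -151.6)/2 = -19.3° is on the wrong side of the globe.)

+160.7°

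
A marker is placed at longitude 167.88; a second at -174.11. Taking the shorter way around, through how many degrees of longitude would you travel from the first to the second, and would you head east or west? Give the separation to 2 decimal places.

18.01° east

Raw difference: -174.11 − 167.88 = -341.99°.
Normalise into (−180°, 180°]: -341.99° + 360° = 18.01°.
Positive ⇒ the second point lies to the east; separation 18.01°.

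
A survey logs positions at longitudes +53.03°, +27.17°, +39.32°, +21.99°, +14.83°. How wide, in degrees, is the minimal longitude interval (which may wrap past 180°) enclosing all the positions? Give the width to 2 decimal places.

38.20°

Sort the longitudes: +14.83°, +21.99°, +27.17°, +39.32°, +53.03°.
Eastward gaps between consecutive values (wrapping around): 7.16°, 5.18°, 12.15°, 13.71°, 321.80°.
Largest gap = 321.80° ⇒ minimal covering band is its complement: 360° − 321.80° = 38.20°.
Band runs from +14.83° eastward to +53.03°.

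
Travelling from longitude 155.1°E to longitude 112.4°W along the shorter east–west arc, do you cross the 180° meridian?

Yes

Naïve |-112.4 − 155.1| = 267.5° > 180°, so the shorter arc goes the other way round — across 180°.
Signed shortest Δλ = ((-112.4 − 155.1 + 180) mod 360) − 180 = 92.5°.
Going east by 92.5° from +155.1° passes through 180° before reaching -112.4°.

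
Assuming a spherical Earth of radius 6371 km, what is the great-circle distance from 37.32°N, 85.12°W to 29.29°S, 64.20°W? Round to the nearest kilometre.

Δλ = -64.20 − -85.12 = 20.92°.
Δφ = -29.29 − 37.32 = -66.61°.
a = sin²(Δφ/2) + cos φ₁ · cos φ₂ · sin²(Δλ/2) = 0.324367.
c = 2·atan2(√a, √(1−a)) = 1.21187 rad → d = 6371·c ≈ 7720.84 km.

7721 km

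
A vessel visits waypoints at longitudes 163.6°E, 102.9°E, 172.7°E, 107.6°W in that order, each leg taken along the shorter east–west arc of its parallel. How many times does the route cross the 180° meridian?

1

Leg 1: +163.6° → +102.9°, shortest Δλ = -60.7° (west) — does not cross 180°.
Leg 2: +102.9° → +172.7°, shortest Δλ = 69.8° (east) — does not cross 180°.
Leg 3: +172.7° → -107.6°, shortest Δλ = 79.7° (east) — crosses 180°.
Total crossings: 1.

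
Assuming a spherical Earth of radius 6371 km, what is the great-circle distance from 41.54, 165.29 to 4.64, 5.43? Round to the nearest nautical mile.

Δλ = 5.43 − 165.29 = -159.86°.
Δφ = 4.64 − 41.54 = -36.90°.
a = sin²(Δφ/2) + cos φ₁ · cos φ₂ · sin²(Δλ/2) = 0.823389.
c = 2·atan2(√a, √(1−a)) = 2.27415 rad → d = 6371·c ≈ 14488.60 km ≈ 7823.22 nmi.

7823 nmi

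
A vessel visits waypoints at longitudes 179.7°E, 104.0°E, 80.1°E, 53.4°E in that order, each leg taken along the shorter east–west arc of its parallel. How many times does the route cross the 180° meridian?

Leg 1: +179.7° → +104.0°, shortest Δλ = -75.7° (west) — does not cross 180°.
Leg 2: +104.0° → +80.1°, shortest Δλ = -23.9° (west) — does not cross 180°.
Leg 3: +80.1° → +53.4°, shortest Δλ = -26.7° (west) — does not cross 180°.
Total crossings: 0.

0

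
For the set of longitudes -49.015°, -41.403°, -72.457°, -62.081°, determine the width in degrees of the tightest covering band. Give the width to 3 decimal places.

31.054°

Sort the longitudes: -72.457°, -62.081°, -49.015°, -41.403°.
Eastward gaps between consecutive values (wrapping around): 10.376°, 13.066°, 7.612°, 328.946°.
Largest gap = 328.946° ⇒ minimal covering band is its complement: 360° − 328.946° = 31.054°.
Band runs from -72.457° eastward to -41.403°.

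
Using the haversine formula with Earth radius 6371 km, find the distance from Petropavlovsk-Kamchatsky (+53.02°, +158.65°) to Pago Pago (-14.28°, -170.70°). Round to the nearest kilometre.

Δλ = -170.70 − 158.65 = -329.35°; wrapped into (−180°, 180°]: 30.65°.
Δφ = -14.28 − 53.02 = -67.30°.
a = sin²(Δφ/2) + cos φ₁ · cos φ₂ · sin²(Δλ/2) = 0.347767.
c = 2·atan2(√a, √(1−a)) = 1.26142 rad → d = 6371·c ≈ 8036.49 km.

8036 km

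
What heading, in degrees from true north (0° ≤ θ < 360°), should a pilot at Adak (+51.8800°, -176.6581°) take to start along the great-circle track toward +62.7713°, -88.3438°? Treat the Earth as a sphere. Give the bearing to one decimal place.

40.4°

Δλ = -88.3438 − -176.6581 = 88.3143°.
θ = atan2( sin Δλ · cos φ₂ , cos φ₁ · sin φ₂ − sin φ₁ · cos φ₂ · cos Δλ )
  = atan2(0.45735, 0.53832) = 40.351° → normalised to [0°, 360°): 40.351°.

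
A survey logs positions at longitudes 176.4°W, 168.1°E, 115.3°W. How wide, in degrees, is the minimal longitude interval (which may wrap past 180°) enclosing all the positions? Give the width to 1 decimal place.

76.6°

Sort the longitudes: -176.4°, -115.3°, +168.1°.
Eastward gaps between consecutive values (wrapping around): 61.1°, 283.4°, 15.5°.
Largest gap = 283.4° ⇒ minimal covering band is its complement: 360° − 283.4° = 76.6°.
Band runs from +168.1° eastward to -115.3°, crossing the antimeridian.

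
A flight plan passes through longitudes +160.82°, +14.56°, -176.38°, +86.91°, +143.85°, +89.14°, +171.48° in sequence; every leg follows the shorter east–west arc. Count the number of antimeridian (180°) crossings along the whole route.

2

Leg 1: +160.82° → +14.56°, shortest Δλ = -146.26° (west) — does not cross 180°.
Leg 2: +14.56° → -176.38°, shortest Δλ = 169.06° (east) — crosses 180°.
Leg 3: -176.38° → +86.91°, shortest Δλ = -96.71° (west) — crosses 180°.
Leg 4: +86.91° → +143.85°, shortest Δλ = 56.94° (east) — does not cross 180°.
Leg 5: +143.85° → +89.14°, shortest Δλ = -54.71° (west) — does not cross 180°.
Leg 6: +89.14° → +171.48°, shortest Δλ = 82.34° (east) — does not cross 180°.
Total crossings: 2.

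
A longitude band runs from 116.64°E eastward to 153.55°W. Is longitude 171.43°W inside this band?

Band width going east from +116.64° to -153.55°: ((-153.55 − 116.64) mod 360) = 89.81°.
Offset of -171.43° east of the west edge: ((-171.43 − 116.64) mod 360) = 71.93°.
71.93° ≤ 89.81° ⇒ inside.

Yes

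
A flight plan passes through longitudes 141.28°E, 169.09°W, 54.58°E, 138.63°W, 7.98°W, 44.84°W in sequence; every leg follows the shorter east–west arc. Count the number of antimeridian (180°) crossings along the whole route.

Leg 1: +141.28° → -169.09°, shortest Δλ = 49.63° (east) — crosses 180°.
Leg 2: -169.09° → +54.58°, shortest Δλ = -136.33° (west) — crosses 180°.
Leg 3: +54.58° → -138.63°, shortest Δλ = 166.79° (east) — crosses 180°.
Leg 4: -138.63° → -7.98°, shortest Δλ = 130.65° (east) — does not cross 180°.
Leg 5: -7.98° → -44.84°, shortest Δλ = -36.86° (west) — does not cross 180°.
Total crossings: 3.

3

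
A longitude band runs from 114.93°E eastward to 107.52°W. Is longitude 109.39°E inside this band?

No

Band width going east from +114.93° to -107.52°: ((-107.52 − 114.93) mod 360) = 137.55°.
Offset of +109.39° east of the west edge: ((109.39 − 114.93) mod 360) = 354.46°.
354.46° > 137.55° ⇒ outside.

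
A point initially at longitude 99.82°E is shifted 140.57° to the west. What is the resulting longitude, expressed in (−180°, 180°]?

40.75°W

Start at +99.82°; shift −140.57° → -40.75°.
-40.75° already lies in (−180°, 180°].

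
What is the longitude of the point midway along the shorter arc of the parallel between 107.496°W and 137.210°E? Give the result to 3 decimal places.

Signed shortest Δλ from -107.496° to +137.210° is -115.294°.
Midpoint longitude = -107.496° + (-115.294°)/2 = -107.496° − 57.647° = -165.143°.
(The naïve average (-107.496 + +137.210)/2 = 14.857° is on the wrong side of the globe.)

165.143°W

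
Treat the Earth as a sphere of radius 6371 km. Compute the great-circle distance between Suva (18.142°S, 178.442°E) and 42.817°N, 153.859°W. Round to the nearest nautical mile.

Δλ = -153.859 − 178.442 = -332.301°; wrapped into (−180°, 180°]: 27.699°.
Δφ = 42.817 − -18.142 = 60.959°.
a = sin²(Δφ/2) + cos φ₁ · cos φ₂ · sin²(Δλ/2) = 0.297223.
c = 2·atan2(√a, √(1−a)) = 1.15321 rad → d = 6371·c ≈ 7347.12 km ≈ 3967.13 nmi.

3967 nmi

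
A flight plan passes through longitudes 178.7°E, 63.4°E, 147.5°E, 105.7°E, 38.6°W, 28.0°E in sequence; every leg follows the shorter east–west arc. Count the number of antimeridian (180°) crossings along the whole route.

Leg 1: +178.7° → +63.4°, shortest Δλ = -115.3° (west) — does not cross 180°.
Leg 2: +63.4° → +147.5°, shortest Δλ = 84.1° (east) — does not cross 180°.
Leg 3: +147.5° → +105.7°, shortest Δλ = -41.8° (west) — does not cross 180°.
Leg 4: +105.7° → -38.6°, shortest Δλ = -144.3° (west) — does not cross 180°.
Leg 5: -38.6° → +28.0°, shortest Δλ = 66.6° (east) — does not cross 180°.
Total crossings: 0.

0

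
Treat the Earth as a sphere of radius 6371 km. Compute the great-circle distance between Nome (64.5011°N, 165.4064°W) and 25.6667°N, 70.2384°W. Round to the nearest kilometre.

Δλ = -70.2384 − -165.4064 = 95.1680°.
Δφ = 25.6667 − 64.5011 = -38.8344°.
a = sin²(Δφ/2) + cos φ₁ · cos φ₂ · sin²(Δλ/2) = 0.322003.
c = 2·atan2(√a, √(1−a)) = 1.20682 rad → d = 6371·c ≈ 7688.64 km.

7689 km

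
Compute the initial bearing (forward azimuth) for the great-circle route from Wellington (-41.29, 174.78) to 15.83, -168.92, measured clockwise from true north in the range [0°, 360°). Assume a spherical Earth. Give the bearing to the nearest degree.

Δλ = -168.92 − 174.78 = -343.70°; wrapped into (−180°, 180°]: 16.30°.
θ = atan2( sin Δλ · cos φ₂ , cos φ₁ · sin φ₂ − sin φ₁ · cos φ₂ · cos Δλ )
  = atan2(0.27002, 0.81429) = 18.346° → normalised to [0°, 360°): 18.346°.

18°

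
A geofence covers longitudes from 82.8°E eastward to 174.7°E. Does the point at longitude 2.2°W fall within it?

No

Band width going east from +82.8° to +174.7°: ((174.7 − 82.8) mod 360) = 91.9°.
Offset of -2.2° east of the west edge: ((-2.2 − 82.8) mod 360) = 275.0°.
275.0° > 91.9° ⇒ outside.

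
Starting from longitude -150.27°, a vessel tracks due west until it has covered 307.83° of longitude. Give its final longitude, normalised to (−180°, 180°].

-98.10°

Start at -150.27°; shift −307.83° → -458.10°.
-458.10° lies outside (−180°, 180°]; add 360° → -98.10°.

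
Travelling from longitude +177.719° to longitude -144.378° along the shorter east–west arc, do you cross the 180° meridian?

Yes

Naïve |-144.378 − 177.719| = 322.097° > 180°, so the shorter arc goes the other way round — across 180°.
Signed shortest Δλ = ((-144.378 − 177.719 + 180) mod 360) − 180 = 37.903°.
Going east by 37.903° from +177.719° passes through 180° before reaching -144.378°.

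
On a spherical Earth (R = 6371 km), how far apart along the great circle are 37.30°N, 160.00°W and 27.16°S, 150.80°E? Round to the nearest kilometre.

Δλ = 150.80 − -160.00 = 310.80°; wrapped into (−180°, 180°]: -49.20°.
Δφ = -27.16 − 37.30 = -64.46°.
a = sin²(Δφ/2) + cos φ₁ · cos φ₂ · sin²(Δλ/2) = 0.407077.
c = 2·atan2(√a, √(1−a)) = 1.38386 rad → d = 6371·c ≈ 8816.60 km.

8817 km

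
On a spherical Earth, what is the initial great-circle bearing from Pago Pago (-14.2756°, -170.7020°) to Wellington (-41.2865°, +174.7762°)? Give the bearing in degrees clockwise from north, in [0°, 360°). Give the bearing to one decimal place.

202.3°

Δλ = 174.7762 − -170.7020 = 345.4782°; wrapped into (−180°, 180°]: -14.5218°.
θ = atan2( sin Δλ · cos φ₂ , cos φ₁ · sin φ₂ − sin φ₁ · cos φ₂ · cos Δλ )
  = atan2(-0.18842, -0.46008) = -157.729° → normalised to [0°, 360°): 202.271°.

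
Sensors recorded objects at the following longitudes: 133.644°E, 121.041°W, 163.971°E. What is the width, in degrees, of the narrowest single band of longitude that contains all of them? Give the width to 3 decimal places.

Sort the longitudes: -121.041°, +133.644°, +163.971°.
Eastward gaps between consecutive values (wrapping around): 254.685°, 30.327°, 74.988°.
Largest gap = 254.685° ⇒ minimal covering band is its complement: 360° − 254.685° = 105.315°.
Band runs from +133.644° eastward to -121.041°, crossing the antimeridian.

105.315°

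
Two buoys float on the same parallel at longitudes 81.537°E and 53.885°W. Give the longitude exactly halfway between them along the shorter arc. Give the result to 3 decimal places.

Signed shortest Δλ from +81.537° to -53.885° is -135.422°.
Midpoint longitude = +81.537° + (-135.422°)/2 = +81.537° − 67.711° = +13.826°.

13.826°E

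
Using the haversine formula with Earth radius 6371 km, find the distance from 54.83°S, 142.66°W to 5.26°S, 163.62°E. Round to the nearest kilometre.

Δλ = 163.62 − -142.66 = 306.28°; wrapped into (−180°, 180°]: -53.72°.
Δφ = -5.26 − -54.83 = 49.57°.
a = sin²(Δφ/2) + cos φ₁ · cos φ₂ · sin²(Δλ/2) = 0.292828.
c = 2·atan2(√a, √(1−a)) = 1.14357 rad → d = 6371·c ≈ 7285.71 km.

7286 km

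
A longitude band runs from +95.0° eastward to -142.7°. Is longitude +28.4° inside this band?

No

Band width going east from +95.0° to -142.7°: ((-142.7 − 95.0) mod 360) = 122.3°.
Offset of +28.4° east of the west edge: ((28.4 − 95.0) mod 360) = 293.4°.
293.4° > 122.3° ⇒ outside.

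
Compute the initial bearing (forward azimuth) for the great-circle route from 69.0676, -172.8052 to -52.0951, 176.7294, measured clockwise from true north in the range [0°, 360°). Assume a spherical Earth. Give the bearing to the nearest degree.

188°

Δλ = 176.7294 − -172.8052 = 349.5346°; wrapped into (−180°, 180°]: -10.4654°.
θ = atan2( sin Δλ · cos φ₂ , cos φ₁ · sin φ₂ − sin φ₁ · cos φ₂ · cos Δλ )
  = atan2(-0.11159, -0.84616) = -172.487° → normalised to [0°, 360°): 187.513°.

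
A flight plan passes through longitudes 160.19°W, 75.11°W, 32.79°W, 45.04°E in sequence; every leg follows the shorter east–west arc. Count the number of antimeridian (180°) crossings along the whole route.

Leg 1: -160.19° → -75.11°, shortest Δλ = 85.08° (east) — does not cross 180°.
Leg 2: -75.11° → -32.79°, shortest Δλ = 42.32° (east) — does not cross 180°.
Leg 3: -32.79° → +45.04°, shortest Δλ = 77.83° (east) — does not cross 180°.
Total crossings: 0.

0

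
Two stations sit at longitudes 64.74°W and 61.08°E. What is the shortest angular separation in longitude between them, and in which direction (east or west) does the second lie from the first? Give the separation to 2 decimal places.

Raw difference: 61.08 − -64.74 = 125.82°.
Normalise into (−180°, 180°]: 125.82° stays 125.82°.
Positive ⇒ the second point lies to the east; separation 125.82°.

125.82° east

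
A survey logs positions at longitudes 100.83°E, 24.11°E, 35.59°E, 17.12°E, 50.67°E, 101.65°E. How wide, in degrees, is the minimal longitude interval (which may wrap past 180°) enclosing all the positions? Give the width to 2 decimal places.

Sort the longitudes: +17.12°, +24.11°, +35.59°, +50.67°, +100.83°, +101.65°.
Eastward gaps between consecutive values (wrapping around): 6.99°, 11.48°, 15.08°, 50.16°, 0.82°, 275.47°.
Largest gap = 275.47° ⇒ minimal covering band is its complement: 360° − 275.47° = 84.53°.
Band runs from +17.12° eastward to +101.65°.

84.53°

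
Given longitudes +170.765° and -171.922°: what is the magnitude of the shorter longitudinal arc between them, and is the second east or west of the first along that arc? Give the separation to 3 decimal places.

Raw difference: -171.922 − 170.765 = -342.687°.
Normalise into (−180°, 180°]: -342.687° + 360° = 17.313°.
Positive ⇒ the second point lies to the east; separation 17.313°.

17.313° east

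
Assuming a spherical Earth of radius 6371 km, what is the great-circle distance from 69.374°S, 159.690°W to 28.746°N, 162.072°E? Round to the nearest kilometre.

11339 km

Δλ = 162.072 − -159.690 = 321.762°; wrapped into (−180°, 180°]: -38.238°.
Δφ = 28.746 − -69.374 = 98.120°.
a = sin²(Δφ/2) + cos φ₁ · cos φ₂ · sin²(Δλ/2) = 0.603756.
c = 2·atan2(√a, √(1−a)) = 1.77983 rad → d = 6371·c ≈ 11339.28 km.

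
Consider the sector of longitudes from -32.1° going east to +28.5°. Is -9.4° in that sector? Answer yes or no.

Yes

Band width going east from -32.1° to +28.5°: ((28.5 − -32.1) mod 360) = 60.6°.
Offset of -9.4° east of the west edge: ((-9.4 − -32.1) mod 360) = 22.7°.
22.7° ≤ 60.6° ⇒ inside.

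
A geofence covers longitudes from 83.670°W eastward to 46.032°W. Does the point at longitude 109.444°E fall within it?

Band width going east from -83.670° to -46.032°: ((-46.032 − -83.670) mod 360) = 37.638°.
Offset of +109.444° east of the west edge: ((109.444 − -83.670) mod 360) = 193.114°.
193.114° > 37.638° ⇒ outside.

No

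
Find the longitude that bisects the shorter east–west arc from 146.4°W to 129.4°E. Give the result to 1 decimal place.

171.5°E

Signed shortest Δλ from -146.4° to +129.4° is -84.2°.
Midpoint longitude = -146.4° + (-84.2°)/2 = -146.4° − 42.1° = -188.5°.
Normalise into (−180°, 180°]: +171.5°.
(The naïve average (-146.4 + +129.4)/2 = -8.5° is on the wrong side of the globe.)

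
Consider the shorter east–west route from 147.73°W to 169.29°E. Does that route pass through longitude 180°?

Naïve |169.29 − -147.73| = 317.02° > 180°, so the shorter arc goes the other way round — across 180°.
Signed shortest Δλ = ((169.29 − -147.73 + 180) mod 360) − 180 = -42.98°.
Going west by 42.98° from -147.73° passes through 180° before reaching +169.29°.

Yes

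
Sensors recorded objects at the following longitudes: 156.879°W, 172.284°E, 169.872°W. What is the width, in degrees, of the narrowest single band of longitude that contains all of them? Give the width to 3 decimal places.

Sort the longitudes: -169.872°, -156.879°, +172.284°.
Eastward gaps between consecutive values (wrapping around): 12.993°, 329.163°, 17.844°.
Largest gap = 329.163° ⇒ minimal covering band is its complement: 360° − 329.163° = 30.837°.
Band runs from +172.284° eastward to -156.879°, crossing the antimeridian.

30.837°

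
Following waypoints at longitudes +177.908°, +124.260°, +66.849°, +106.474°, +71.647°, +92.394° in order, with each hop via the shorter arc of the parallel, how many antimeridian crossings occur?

0

Leg 1: +177.908° → +124.260°, shortest Δλ = -53.648° (west) — does not cross 180°.
Leg 2: +124.260° → +66.849°, shortest Δλ = -57.411° (west) — does not cross 180°.
Leg 3: +66.849° → +106.474°, shortest Δλ = 39.625° (east) — does not cross 180°.
Leg 4: +106.474° → +71.647°, shortest Δλ = -34.827° (west) — does not cross 180°.
Leg 5: +71.647° → +92.394°, shortest Δλ = 20.747° (east) — does not cross 180°.
Total crossings: 0.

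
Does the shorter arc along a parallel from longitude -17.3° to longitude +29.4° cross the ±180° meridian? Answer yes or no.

Signed shortest Δλ = ((29.4 − -17.3 + 180) mod 360) − 180 = 46.7°.
Going east by 46.7° from -17.3° reaches +29.4° without touching 180°.

No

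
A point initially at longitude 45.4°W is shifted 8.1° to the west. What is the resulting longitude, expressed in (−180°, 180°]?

53.5°W

Start at -45.4°; shift −8.1° → -53.5°.
-53.5° already lies in (−180°, 180°].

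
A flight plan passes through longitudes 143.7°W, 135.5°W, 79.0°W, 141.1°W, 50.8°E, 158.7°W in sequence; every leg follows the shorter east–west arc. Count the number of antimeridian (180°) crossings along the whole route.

2

Leg 1: -143.7° → -135.5°, shortest Δλ = 8.2° (east) — does not cross 180°.
Leg 2: -135.5° → -79.0°, shortest Δλ = 56.5° (east) — does not cross 180°.
Leg 3: -79.0° → -141.1°, shortest Δλ = -62.1° (west) — does not cross 180°.
Leg 4: -141.1° → +50.8°, shortest Δλ = -168.1° (west) — crosses 180°.
Leg 5: +50.8° → -158.7°, shortest Δλ = 150.5° (east) — crosses 180°.
Total crossings: 2.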